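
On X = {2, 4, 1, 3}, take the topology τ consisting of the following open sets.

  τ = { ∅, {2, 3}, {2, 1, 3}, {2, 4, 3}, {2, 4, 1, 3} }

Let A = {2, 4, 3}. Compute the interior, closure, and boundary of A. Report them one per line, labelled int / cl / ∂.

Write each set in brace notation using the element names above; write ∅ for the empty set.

int(A) = {2, 4, 3}
cl(A)  = {2, 4, 1, 3}
∂A     = {1}

open subsets of A: ∅, {2, 3}, {2, 4, 3}; so int(A) = {2, 4, 3}
closure: X∖int(X∖A) = X∖∅ = {2, 4, 1, 3}
∂A = {2, 4, 1, 3} minus {2, 4, 3} = {1}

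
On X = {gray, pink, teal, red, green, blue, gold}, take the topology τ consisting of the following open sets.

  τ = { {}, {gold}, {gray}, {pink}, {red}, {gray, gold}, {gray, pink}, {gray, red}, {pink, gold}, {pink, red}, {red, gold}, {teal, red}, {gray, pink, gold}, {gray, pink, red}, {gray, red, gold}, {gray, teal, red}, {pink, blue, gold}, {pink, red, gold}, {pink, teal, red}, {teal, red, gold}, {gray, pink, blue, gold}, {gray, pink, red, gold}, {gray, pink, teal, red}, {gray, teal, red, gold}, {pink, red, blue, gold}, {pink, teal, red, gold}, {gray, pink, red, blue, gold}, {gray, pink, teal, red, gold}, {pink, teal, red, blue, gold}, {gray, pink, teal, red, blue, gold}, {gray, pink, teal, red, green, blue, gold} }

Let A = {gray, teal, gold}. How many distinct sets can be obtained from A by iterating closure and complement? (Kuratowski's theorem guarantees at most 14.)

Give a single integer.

cl via duality: int({pink, red, green, blue}) = {pink, red}, so X∖{pink, red} = {gray, teal, green, blue, gold}
Write k for closure, c for complement:
  1. A     = {gray, teal, gold}
  2. kA    = {gray, teal, green, blue, gold}
  3. cA    = {pink, red, green, blue}
  4. ckA   = {pink, red}
  5. kcA   = {pink, teal, red, green, blue}
  6. ckcA  = {gray, gold}
  7. kckcA = {gray, green, blue, gold}
  8. ckckcA = {pink, teal, red}
applying k or c yields no new set

8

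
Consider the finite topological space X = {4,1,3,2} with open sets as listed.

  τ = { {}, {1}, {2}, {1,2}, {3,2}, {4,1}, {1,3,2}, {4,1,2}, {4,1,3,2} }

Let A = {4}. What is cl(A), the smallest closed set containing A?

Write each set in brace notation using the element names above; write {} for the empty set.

complement {1,3,2}; its interior {1,3,2}; cl(A) = X∖{1,3,2} = {4}

{4}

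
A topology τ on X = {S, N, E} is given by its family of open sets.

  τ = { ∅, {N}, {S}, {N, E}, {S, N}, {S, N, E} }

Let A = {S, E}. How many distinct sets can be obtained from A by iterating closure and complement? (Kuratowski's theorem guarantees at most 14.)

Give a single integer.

4

X∖A={N}, int(X∖A)={N}, hence cl(A)={S, E}
Orbit (k=closure, c=complement):
  1. A     = {S, E}
  2. cA    = {N}
  3. kcA   = {N, E}
  4. ckcA  = {S}
(closed under both — stop)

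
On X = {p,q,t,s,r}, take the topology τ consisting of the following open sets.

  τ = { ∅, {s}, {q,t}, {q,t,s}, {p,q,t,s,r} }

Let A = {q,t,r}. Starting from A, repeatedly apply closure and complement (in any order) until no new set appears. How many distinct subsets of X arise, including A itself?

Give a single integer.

closure: X∖int(X∖A) = X∖{s} = {p,q,t,r}
Let k=closure and c=complement:
  1. A     = {q,t,r}
  2. kA    = {p,q,t,r}
  3. cA    = {p,s}
  4. ckA   = {s}
  5. kcA   = {p,s,r}
  6. ckcA  = {q,t}
— saturated at 6

6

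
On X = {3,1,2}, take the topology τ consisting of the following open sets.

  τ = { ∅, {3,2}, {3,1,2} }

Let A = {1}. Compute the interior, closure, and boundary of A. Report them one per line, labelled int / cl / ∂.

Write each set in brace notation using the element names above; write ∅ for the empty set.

open subsets of A: ∅; so int(A) = ∅
closure: X∖int(X∖A) = X∖{3,2} = {1}
∂A = {1} minus ∅ = {1}

int(A) = ∅
cl(A)  = {1}
∂A     = {1}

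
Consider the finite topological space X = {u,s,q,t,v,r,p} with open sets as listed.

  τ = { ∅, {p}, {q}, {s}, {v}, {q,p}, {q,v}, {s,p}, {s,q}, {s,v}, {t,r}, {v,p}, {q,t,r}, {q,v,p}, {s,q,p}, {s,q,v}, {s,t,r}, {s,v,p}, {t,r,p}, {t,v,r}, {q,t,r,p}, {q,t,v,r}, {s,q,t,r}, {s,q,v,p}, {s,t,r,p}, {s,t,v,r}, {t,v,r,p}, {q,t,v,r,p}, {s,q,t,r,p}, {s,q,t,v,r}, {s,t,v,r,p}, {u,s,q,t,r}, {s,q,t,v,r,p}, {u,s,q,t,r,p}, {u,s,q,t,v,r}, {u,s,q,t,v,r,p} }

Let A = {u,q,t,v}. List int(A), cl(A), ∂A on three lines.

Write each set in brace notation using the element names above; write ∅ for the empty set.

interior: largest open inside A is {q,v} (from ∅, {v}, {q}, {q,v})
cl via duality: int({s,r,p}) = {s,p}, so X∖{s,p} = {u,q,t,v,r}
cl∖int = {u,t,r}

int(A) = {q,v}
cl(A)  = {u,q,t,v,r}
∂A     = {u,t,r}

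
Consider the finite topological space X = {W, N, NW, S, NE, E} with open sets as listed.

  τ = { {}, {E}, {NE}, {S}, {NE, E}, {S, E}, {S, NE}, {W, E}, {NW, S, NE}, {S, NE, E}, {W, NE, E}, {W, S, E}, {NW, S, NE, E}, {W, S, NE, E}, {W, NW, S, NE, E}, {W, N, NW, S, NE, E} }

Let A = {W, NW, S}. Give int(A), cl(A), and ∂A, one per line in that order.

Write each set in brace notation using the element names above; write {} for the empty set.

open subsets of A: {}, {S}; so int(A) = {S}
closure: X∖int(X∖A) = X∖{NE, E} = {W, N, NW, S}
∂A = {W, N, NW, S} minus {S} = {W, N, NW}

int(A) = {S}
cl(A)  = {W, N, NW, S}
∂A     = {W, N, NW}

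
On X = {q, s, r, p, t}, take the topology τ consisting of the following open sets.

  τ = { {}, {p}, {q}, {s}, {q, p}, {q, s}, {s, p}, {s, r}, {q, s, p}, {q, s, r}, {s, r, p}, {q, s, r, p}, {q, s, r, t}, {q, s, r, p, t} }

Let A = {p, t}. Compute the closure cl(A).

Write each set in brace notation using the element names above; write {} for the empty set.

X∖A={q, s, r}, int(X∖A)={q, s, r}, hence cl(A)={p, t}

{p, t}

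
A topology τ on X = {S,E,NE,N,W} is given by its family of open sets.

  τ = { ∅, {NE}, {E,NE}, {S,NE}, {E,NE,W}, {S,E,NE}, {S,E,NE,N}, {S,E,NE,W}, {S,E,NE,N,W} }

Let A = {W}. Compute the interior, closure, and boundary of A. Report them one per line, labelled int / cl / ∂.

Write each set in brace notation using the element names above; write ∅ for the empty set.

int(A) = ∅
cl(A)  = {W}
∂A     = {W}

open subsets of A: ∅; so int(A) = ∅
closure: X∖int(X∖A) = X∖{S,E,NE,N} = {W}
∂A = {W} minus ∅ = {W}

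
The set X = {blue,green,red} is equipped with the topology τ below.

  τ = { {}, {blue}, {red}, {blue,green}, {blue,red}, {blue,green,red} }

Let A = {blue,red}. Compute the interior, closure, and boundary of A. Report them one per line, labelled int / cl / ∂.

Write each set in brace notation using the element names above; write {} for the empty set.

int(A) = {blue,red}
cl(A)  = {blue,green,red}
∂A     = {green}

interior: largest open inside A is {blue,red} (from {}, {red}, {blue}, {blue,red})
cl via duality: int({green}) = {}, so X∖{} = {blue,green,red}
cl∖int = {green}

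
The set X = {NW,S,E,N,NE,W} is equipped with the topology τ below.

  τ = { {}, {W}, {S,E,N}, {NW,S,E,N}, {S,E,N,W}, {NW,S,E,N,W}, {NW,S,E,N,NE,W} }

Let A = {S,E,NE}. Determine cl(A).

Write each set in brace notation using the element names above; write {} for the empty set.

{NW,S,E,N,NE}

cl via duality: int({NW,N,W}) = {W}, so X∖{W} = {NW,S,E,N,NE}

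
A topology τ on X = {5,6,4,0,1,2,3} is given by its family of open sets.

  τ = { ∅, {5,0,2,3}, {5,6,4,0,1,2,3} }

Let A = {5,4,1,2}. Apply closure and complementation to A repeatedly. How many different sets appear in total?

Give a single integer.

cl via duality: int({6,0,3}) = ∅, so X∖∅ = {5,6,4,0,1,2,3}
Write k for closure, c for complement:
  1. A     = {5,4,1,2}
  2. kA    = {5,6,4,0,1,2,3}
  3. cA    = {6,0,3}
  4. ckA   = ∅
applying k or c yields no new set

4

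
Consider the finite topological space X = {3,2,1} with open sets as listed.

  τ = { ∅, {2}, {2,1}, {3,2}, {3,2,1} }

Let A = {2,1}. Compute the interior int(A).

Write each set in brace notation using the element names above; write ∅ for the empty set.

{2,1}

U open, U⊆A: ∅, {2}, {2,1}. int(A) = ⋃ = {2,1}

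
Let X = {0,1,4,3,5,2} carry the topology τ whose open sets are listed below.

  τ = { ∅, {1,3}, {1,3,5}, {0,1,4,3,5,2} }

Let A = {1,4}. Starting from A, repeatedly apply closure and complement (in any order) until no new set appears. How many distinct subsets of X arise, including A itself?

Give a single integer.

4

closure: X∖int(X∖A) = X∖∅ = {0,1,4,3,5,2}
Let k=closure and c=complement:
  1. A     = {1,4}
  2. kA    = {0,1,4,3,5,2}
  3. cA    = {0,3,5,2}
  4. ckA   = ∅
— saturated at 4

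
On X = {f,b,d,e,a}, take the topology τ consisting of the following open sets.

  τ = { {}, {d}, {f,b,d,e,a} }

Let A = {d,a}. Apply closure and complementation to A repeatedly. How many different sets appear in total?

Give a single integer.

X∖A={f,b,e}, int(X∖A)={}, hence cl(A)={f,b,d,e,a}
Orbit (k=closure, c=complement):
  1. A     = {d,a}
  2. kA    = {f,b,d,e,a}
  3. cA    = {f,b,e}
  4. ckA   = {}
  5. kcA   = {f,b,e,a}
  6. ckcA  = {d}
(closed under both — stop)

6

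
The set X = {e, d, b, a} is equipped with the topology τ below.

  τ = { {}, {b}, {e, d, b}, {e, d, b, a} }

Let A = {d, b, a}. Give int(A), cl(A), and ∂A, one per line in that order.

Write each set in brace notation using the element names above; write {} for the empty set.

U open, U⊆A: {}, {b}. int(A) = ⋃ = {b}
X∖A={e}, int(X∖A)={}, hence cl(A)={e, d, b, a}
∂A: remove int from cl → {e, d, a}

int(A) = {b}
cl(A)  = {e, d, b, a}
∂A     = {e, d, a}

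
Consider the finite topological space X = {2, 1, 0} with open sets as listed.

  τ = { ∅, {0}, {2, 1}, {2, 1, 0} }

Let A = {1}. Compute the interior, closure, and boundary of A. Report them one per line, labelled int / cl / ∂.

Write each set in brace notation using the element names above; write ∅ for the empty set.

int(A) = ∅
cl(A)  = {2, 1}
∂A     = {2, 1}

interior: largest open inside A is ∅ (from ∅)
cl via duality: int({2, 0}) = {0}, so X∖{0} = {2, 1}
cl∖int = {2, 1}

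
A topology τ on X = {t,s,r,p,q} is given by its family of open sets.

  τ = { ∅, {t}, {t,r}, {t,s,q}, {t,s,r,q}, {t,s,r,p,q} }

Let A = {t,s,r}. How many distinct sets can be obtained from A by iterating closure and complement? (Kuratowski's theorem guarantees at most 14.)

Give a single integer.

6

complement {p,q}; its interior ∅; cl(A) = X∖∅ = {t,s,r,p,q}
With k = closure, c = complement:
  1. A     = {t,s,r}
  2. kA    = {t,s,r,p,q}
  3. cA    = {p,q}
  4. ckA   = ∅
  5. kcA   = {s,p,q}
  6. ckcA  = {t,r}
k, c of each give nothing new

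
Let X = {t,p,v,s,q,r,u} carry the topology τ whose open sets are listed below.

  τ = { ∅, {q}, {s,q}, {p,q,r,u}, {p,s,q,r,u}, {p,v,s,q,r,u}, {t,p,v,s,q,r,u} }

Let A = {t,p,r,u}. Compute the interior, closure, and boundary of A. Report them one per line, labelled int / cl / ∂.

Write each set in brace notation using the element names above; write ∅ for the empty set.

int(A) = ∅
cl(A)  = {t,p,v,r,u}
∂A     = {t,p,v,r,u}

interior: largest open inside A is ∅ (from ∅)
cl via duality: int({v,s,q}) = {s,q}, so X∖{s,q} = {t,p,v,r,u}
cl∖int = {t,p,v,r,u}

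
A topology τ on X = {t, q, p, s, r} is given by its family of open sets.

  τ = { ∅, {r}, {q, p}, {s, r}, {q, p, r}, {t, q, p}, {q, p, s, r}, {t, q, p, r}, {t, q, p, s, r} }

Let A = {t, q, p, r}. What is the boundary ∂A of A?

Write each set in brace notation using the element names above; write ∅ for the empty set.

{s}

opens ⊆ A: ∅, {r}, {q, p}, {t, q, p}, {q, p, r}, {t, q, p, r}; union → int = {t, q, p, r}
complement {s}; its interior ∅; cl(A) = X∖∅ = {t, q, p, s, r}
boundary = {t, q, p, s, r} ∖ {t, q, p, r} = {s}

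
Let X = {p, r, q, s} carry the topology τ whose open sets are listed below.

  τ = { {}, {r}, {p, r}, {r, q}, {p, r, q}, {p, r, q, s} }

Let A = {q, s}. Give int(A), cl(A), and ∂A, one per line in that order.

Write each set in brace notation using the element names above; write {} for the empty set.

opens ⊆ A: {}; union → int = {}
complement {p, r}; its interior {p, r}; cl(A) = X∖{p, r} = {q, s}
boundary = {q, s} ∖ {} = {q, s}

int(A) = {}
cl(A)  = {q, s}
∂A     = {q, s}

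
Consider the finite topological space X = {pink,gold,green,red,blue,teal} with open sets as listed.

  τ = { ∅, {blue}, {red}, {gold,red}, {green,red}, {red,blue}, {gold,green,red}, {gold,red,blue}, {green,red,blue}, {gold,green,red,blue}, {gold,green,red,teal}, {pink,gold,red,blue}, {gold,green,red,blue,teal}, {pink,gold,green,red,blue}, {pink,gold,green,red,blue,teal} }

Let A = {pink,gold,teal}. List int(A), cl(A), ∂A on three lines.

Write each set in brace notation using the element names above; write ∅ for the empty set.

open subsets of A: ∅; so int(A) = ∅
closure: X∖int(X∖A) = X∖{green,red,blue} = {pink,gold,teal}
∂A = {pink,gold,teal} minus ∅ = {pink,gold,teal}

int(A) = ∅
cl(A)  = {pink,gold,teal}
∂A     = {pink,gold,teal}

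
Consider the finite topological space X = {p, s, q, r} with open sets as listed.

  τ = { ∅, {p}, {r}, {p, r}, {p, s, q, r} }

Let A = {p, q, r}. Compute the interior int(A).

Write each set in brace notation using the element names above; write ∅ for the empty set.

opens ⊆ A: ∅, {r}, {p}, {p, r}; union → int = {p, r}

{p, r}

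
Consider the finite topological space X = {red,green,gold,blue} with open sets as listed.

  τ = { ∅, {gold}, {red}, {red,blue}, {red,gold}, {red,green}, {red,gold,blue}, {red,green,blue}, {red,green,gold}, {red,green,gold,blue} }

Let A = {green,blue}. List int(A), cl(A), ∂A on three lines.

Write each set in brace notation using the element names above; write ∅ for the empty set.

open subsets of A: ∅; so int(A) = ∅
closure: X∖int(X∖A) = X∖{red,gold} = {green,blue}
∂A = {green,blue} minus ∅ = {green,blue}

int(A) = ∅
cl(A)  = {green,blue}
∂A     = {green,blue}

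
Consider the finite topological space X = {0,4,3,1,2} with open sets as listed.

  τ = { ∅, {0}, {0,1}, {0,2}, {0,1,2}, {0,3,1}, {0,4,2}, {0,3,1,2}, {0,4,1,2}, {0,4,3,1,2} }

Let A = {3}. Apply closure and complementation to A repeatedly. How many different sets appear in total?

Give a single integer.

4

complement {0,4,1,2}; its interior {0,4,1,2}; cl(A) = X∖{0,4,1,2} = {3}
With k = closure, c = complement:
  1. A     = {3}
  2. cA    = {0,4,1,2}
  3. kcA   = {0,4,3,1,2}
  4. ckcA  = ∅
k, c of each give nothing new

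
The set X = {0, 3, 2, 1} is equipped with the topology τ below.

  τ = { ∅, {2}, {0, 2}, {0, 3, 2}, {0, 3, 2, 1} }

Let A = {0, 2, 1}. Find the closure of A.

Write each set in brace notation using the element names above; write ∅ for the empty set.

{0, 3, 2, 1}

complement {3}; its interior ∅; cl(A) = X∖∅ = {0, 3, 2, 1}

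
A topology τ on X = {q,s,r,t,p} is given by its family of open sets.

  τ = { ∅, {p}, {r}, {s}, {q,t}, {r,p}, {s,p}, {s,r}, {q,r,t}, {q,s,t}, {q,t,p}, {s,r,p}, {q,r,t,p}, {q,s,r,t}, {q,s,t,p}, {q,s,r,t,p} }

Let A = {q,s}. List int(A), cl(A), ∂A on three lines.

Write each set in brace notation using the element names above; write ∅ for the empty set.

U open, U⊆A: ∅, {s}. int(A) = ⋃ = {s}
X∖A={r,t,p}, int(X∖A)={r,p}, hence cl(A)={q,s,t}
∂A: remove int from cl → {q,t}

int(A) = {s}
cl(A)  = {q,s,t}
∂A     = {q,t}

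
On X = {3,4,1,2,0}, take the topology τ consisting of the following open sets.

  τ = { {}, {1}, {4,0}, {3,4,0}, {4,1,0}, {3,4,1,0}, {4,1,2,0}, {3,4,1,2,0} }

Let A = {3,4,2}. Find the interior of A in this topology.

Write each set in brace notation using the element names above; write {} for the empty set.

{}

interior: largest open inside A is {} (from {})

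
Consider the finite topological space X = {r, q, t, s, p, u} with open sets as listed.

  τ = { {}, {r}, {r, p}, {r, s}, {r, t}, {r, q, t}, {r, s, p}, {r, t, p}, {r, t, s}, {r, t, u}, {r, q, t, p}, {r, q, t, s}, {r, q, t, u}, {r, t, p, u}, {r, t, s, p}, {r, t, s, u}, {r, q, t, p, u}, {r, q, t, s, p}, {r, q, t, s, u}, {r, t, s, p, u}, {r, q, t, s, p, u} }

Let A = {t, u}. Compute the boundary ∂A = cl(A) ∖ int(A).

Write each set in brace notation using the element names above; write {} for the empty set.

open subsets of A: {}; so int(A) = {}
closure: X∖int(X∖A) = X∖{r, s, p} = {q, t, u}
∂A = {q, t, u} minus {} = {q, t, u}

{q, t, u}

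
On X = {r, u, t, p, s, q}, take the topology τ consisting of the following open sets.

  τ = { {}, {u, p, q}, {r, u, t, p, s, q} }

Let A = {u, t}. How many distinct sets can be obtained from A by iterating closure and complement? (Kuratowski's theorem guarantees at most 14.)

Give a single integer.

complement {r, p, s, q}; its interior {}; cl(A) = X∖{} = {r, u, t, p, s, q}
With k = closure, c = complement:
  1. A     = {u, t}
  2. kA    = {r, u, t, p, s, q}
  3. cA    = {r, p, s, q}
  4. ckA   = {}
k, c of each give nothing new

4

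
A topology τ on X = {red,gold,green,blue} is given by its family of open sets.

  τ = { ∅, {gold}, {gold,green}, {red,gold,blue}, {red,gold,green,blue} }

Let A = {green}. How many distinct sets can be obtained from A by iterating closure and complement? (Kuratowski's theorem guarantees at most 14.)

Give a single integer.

4

closure: X∖int(X∖A) = X∖{red,gold,blue} = {green}
Let k=closure and c=complement:
  1. A     = {green}
  2. cA    = {red,gold,blue}
  3. kcA   = {red,gold,green,blue}
  4. ckcA  = ∅
— saturated at 4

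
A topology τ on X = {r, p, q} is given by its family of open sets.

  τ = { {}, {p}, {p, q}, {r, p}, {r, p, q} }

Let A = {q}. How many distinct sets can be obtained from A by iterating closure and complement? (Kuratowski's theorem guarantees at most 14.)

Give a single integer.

4

closure: X∖int(X∖A) = X∖{r, p} = {q}
Let k=closure and c=complement:
  1. A     = {q}
  2. cA    = {r, p}
  3. kcA   = {r, p, q}
  4. ckcA  = {}
— saturated at 4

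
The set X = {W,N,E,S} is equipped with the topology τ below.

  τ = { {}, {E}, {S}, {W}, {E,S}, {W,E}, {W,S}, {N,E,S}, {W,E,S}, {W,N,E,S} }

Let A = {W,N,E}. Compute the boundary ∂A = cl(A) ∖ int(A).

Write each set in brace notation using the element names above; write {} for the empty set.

{N}

open subsets of A: {}, {E}, {W}, {W,E}; so int(A) = {W,E}
closure: X∖int(X∖A) = X∖{S} = {W,N,E}
∂A = {W,N,E} minus {W,E} = {N}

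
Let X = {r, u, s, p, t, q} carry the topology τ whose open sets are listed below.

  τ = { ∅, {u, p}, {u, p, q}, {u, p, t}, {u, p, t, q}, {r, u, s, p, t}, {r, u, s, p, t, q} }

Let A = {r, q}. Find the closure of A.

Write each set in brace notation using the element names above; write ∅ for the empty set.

cl via duality: int({u, s, p, t}) = {u, p, t}, so X∖{u, p, t} = {r, s, q}

{r, s, q}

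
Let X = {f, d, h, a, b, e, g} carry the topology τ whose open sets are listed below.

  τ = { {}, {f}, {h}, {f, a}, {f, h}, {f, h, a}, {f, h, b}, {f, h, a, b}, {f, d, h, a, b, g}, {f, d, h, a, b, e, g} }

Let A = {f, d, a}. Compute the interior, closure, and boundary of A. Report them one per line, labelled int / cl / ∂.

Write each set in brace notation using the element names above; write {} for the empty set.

opens ⊆ A: {}, {f}, {f, a}; union → int = {f, a}
complement {h, b, e, g}; its interior {h}; cl(A) = X∖{h} = {f, d, a, b, e, g}
boundary = {f, d, a, b, e, g} ∖ {f, a} = {d, b, e, g}

int(A) = {f, a}
cl(A)  = {f, d, a, b, e, g}
∂A     = {d, b, e, g}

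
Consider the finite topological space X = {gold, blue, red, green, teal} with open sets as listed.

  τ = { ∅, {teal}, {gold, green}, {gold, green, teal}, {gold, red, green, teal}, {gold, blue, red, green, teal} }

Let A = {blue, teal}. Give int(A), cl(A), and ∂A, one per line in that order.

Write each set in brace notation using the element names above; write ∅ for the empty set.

int(A) = {teal}
cl(A)  = {blue, red, teal}
∂A     = {blue, red}

opens ⊆ A: ∅, {teal}; union → int = {teal}
complement {gold, red, green}; its interior {gold, green}; cl(A) = X∖{gold, green} = {blue, red, teal}
boundary = {blue, red, teal} ∖ {teal} = {blue, red}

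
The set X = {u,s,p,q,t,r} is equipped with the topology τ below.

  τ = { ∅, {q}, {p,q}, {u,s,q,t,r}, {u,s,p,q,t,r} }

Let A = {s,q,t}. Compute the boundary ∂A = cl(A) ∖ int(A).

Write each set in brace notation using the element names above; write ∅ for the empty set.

{u,s,p,t,r}

U open, U⊆A: ∅, {q}. int(A) = ⋃ = {q}
X∖A={u,p,r}, int(X∖A)=∅, hence cl(A)={u,s,p,q,t,r}
∂A: remove int from cl → {u,s,p,t,r}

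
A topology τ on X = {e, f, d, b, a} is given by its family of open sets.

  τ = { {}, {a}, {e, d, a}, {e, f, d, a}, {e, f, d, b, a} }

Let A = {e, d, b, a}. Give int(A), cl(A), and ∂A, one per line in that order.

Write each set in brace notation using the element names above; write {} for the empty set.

opens ⊆ A: {}, {a}, {e, d, a}; union → int = {e, d, a}
complement {f}; its interior {}; cl(A) = X∖{} = {e, f, d, b, a}
boundary = {e, f, d, b, a} ∖ {e, d, a} = {f, b}

int(A) = {e, d, a}
cl(A)  = {e, f, d, b, a}
∂A     = {f, b}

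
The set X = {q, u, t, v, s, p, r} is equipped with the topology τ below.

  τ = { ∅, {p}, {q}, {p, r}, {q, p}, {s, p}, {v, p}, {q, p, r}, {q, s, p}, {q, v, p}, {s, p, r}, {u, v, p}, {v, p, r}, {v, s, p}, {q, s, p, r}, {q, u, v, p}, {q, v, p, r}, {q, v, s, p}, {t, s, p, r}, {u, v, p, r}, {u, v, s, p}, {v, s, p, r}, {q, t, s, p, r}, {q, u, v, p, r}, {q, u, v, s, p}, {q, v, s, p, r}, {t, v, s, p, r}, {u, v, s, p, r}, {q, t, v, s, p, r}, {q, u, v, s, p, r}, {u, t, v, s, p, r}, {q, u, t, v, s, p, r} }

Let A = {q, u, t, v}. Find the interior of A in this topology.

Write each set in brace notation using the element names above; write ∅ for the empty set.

interior: largest open inside A is {q} (from ∅, {q})

{q}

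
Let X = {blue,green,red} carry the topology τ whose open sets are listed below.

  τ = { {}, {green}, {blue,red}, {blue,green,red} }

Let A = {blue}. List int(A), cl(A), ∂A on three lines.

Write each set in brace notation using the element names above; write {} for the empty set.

int(A) = {}
cl(A)  = {blue,red}
∂A     = {blue,red}

interior: largest open inside A is {} (from {})
cl via duality: int({green,red}) = {green}, so X∖{green} = {blue,red}
cl∖int = {blue,red}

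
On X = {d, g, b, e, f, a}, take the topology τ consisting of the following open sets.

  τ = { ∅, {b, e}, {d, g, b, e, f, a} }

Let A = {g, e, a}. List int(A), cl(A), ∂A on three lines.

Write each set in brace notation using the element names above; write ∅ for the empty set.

int(A) = ∅
cl(A)  = {d, g, b, e, f, a}
∂A     = {d, g, b, e, f, a}

open subsets of A: ∅; so int(A) = ∅
closure: X∖int(X∖A) = X∖∅ = {d, g, b, e, f, a}
∂A = {d, g, b, e, f, a} minus ∅ = {d, g, b, e, f, a}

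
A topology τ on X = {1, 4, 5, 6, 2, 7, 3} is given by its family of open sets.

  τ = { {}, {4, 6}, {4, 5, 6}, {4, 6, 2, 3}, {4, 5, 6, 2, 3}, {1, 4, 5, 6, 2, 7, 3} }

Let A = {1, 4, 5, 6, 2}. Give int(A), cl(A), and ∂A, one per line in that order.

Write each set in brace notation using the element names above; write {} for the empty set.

int(A) = {4, 5, 6}
cl(A)  = {1, 4, 5, 6, 2, 7, 3}
∂A     = {1, 2, 7, 3}

open subsets of A: {}, {4, 6}, {4, 5, 6}; so int(A) = {4, 5, 6}
closure: X∖int(X∖A) = X∖{} = {1, 4, 5, 6, 2, 7, 3}
∂A = {1, 4, 5, 6, 2, 7, 3} minus {4, 5, 6} = {1, 2, 7, 3}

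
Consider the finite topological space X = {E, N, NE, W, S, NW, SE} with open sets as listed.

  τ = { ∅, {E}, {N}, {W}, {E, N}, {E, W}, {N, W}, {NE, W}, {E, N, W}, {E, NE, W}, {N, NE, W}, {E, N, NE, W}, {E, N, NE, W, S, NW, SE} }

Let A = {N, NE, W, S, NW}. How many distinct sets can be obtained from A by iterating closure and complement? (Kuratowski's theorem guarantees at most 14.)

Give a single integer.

6

cl via duality: int({E, SE}) = {E}, so X∖{E} = {N, NE, W, S, NW, SE}
Write k for closure, c for complement:
  1. A     = {N, NE, W, S, NW}
  2. kA    = {N, NE, W, S, NW, SE}
  3. cA    = {E, SE}
  4. ckA   = {E}
  5. kcA   = {E, S, NW, SE}
  6. ckcA  = {N, NE, W}
applying k or c yields no new set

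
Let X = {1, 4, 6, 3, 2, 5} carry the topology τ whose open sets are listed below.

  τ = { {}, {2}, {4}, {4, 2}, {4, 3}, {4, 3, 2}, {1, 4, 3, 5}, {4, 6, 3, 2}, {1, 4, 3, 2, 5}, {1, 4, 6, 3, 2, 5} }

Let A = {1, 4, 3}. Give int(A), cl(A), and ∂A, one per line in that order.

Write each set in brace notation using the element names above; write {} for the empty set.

int(A) = {4, 3}
cl(A)  = {1, 4, 6, 3, 5}
∂A     = {1, 6, 5}

opens ⊆ A: {}, {4}, {4, 3}; union → int = {4, 3}
complement {6, 2, 5}; its interior {2}; cl(A) = X∖{2} = {1, 4, 6, 3, 5}
boundary = {1, 4, 6, 3, 5} ∖ {4, 3} = {1, 6, 5}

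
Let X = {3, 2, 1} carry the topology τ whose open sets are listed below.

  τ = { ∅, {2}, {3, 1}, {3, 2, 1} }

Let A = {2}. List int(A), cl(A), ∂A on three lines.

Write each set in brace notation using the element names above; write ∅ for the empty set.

U open, U⊆A: ∅, {2}. int(A) = ⋃ = {2}
X∖A={3, 1}, int(X∖A)={3, 1}, hence cl(A)={2}
∂A: remove int from cl → ∅

int(A) = {2}
cl(A)  = {2}
∂A     = ∅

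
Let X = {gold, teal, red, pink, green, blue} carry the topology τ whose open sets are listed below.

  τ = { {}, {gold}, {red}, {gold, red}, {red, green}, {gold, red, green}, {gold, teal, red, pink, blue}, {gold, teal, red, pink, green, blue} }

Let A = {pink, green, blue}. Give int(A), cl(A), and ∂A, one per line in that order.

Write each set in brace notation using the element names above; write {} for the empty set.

int(A) = {}
cl(A)  = {teal, pink, green, blue}
∂A     = {teal, pink, green, blue}

U open, U⊆A: {}. int(A) = ⋃ = {}
X∖A={gold, teal, red}, int(X∖A)={gold, red}, hence cl(A)={teal, pink, green, blue}
∂A: remove int from cl → {teal, pink, green, blue}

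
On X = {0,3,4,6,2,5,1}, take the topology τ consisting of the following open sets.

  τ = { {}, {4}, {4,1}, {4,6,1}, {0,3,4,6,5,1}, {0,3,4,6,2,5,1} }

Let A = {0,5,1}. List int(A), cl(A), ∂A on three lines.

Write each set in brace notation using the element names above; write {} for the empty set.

int(A) = {}
cl(A)  = {0,3,6,2,5,1}
∂A     = {0,3,6,2,5,1}

open subsets of A: {}; so int(A) = {}
closure: X∖int(X∖A) = X∖{4} = {0,3,6,2,5,1}
∂A = {0,3,6,2,5,1} minus {} = {0,3,6,2,5,1}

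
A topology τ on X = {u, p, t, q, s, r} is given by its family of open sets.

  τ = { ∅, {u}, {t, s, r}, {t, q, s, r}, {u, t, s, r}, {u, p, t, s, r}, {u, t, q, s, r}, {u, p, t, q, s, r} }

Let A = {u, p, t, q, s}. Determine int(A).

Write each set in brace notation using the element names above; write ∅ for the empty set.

open subsets of A: ∅, {u}; so int(A) = {u}

{u}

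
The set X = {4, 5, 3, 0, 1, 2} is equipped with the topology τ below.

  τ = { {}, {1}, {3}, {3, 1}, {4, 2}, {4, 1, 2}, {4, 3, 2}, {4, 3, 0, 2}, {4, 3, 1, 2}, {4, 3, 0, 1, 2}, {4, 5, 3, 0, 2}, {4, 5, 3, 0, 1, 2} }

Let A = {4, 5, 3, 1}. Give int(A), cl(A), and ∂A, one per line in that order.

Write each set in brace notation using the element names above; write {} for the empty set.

opens ⊆ A: {}, {3}, {1}, {3, 1}; union → int = {3, 1}
complement {0, 2}; its interior {}; cl(A) = X∖{} = {4, 5, 3, 0, 1, 2}
boundary = {4, 5, 3, 0, 1, 2} ∖ {3, 1} = {4, 5, 0, 2}

int(A) = {3, 1}
cl(A)  = {4, 5, 3, 0, 1, 2}
∂A     = {4, 5, 0, 2}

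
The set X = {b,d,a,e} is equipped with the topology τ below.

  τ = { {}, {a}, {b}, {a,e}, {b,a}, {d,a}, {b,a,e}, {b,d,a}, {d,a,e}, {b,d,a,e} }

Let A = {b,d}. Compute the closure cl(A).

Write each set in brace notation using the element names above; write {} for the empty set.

{b,d}

closure: X∖int(X∖A) = X∖{a,e} = {b,d}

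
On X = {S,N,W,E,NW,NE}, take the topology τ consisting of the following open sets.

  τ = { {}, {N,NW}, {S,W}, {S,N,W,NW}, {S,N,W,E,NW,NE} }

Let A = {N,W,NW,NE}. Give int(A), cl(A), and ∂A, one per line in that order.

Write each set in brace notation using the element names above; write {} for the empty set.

U open, U⊆A: {}, {N,NW}. int(A) = ⋃ = {N,NW}
X∖A={S,E}, int(X∖A)={}, hence cl(A)={S,N,W,E,NW,NE}
∂A: remove int from cl → {S,W,E,NE}

int(A) = {N,NW}
cl(A)  = {S,N,W,E,NW,NE}
∂A     = {S,W,E,NE}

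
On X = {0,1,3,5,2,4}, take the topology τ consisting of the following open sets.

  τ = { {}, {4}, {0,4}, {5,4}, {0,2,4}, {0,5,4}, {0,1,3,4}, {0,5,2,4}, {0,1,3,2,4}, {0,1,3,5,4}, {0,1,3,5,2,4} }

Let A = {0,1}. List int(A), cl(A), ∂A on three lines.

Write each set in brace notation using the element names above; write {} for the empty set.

open subsets of A: {}; so int(A) = {}
closure: X∖int(X∖A) = X∖{5,4} = {0,1,3,2}
∂A = {0,1,3,2} minus {} = {0,1,3,2}

int(A) = {}
cl(A)  = {0,1,3,2}
∂A     = {0,1,3,2}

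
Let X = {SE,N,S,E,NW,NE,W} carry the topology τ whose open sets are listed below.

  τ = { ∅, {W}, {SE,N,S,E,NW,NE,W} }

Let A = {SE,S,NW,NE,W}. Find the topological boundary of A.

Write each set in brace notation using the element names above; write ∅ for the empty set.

U open, U⊆A: ∅, {W}. int(A) = ⋃ = {W}
X∖A={N,E}, int(X∖A)=∅, hence cl(A)={SE,N,S,E,NW,NE,W}
∂A: remove int from cl → {SE,N,S,E,NW,NE}

{SE,N,S,E,NW,NE}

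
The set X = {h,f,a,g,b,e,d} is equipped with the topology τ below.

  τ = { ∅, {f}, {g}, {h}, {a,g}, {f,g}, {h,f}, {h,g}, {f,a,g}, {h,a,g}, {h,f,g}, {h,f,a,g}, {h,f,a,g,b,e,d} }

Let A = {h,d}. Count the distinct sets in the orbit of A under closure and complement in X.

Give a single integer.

cl via duality: int({f,a,g,b,e}) = {f,a,g}, so X∖{f,a,g} = {h,b,e,d}
Write k for closure, c for complement:
  1. A     = {h,d}
  2. kA    = {h,b,e,d}
  3. cA    = {f,a,g,b,e}
  4. ckA   = {f,a,g}
  5. kcA   = {f,a,g,b,e,d}
  6. ckcA  = {h}
applying k or c yields no new set

6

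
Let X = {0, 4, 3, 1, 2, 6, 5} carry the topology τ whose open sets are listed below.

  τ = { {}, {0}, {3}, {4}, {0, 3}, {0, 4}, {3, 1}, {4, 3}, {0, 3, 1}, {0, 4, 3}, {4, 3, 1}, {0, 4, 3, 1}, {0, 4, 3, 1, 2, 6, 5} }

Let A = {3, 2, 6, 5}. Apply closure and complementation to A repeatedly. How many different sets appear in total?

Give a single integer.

8

cl via duality: int({0, 4, 1}) = {0, 4}, so X∖{0, 4} = {3, 1, 2, 6, 5}
Write k for closure, c for complement:
  1. A     = {3, 2, 6, 5}
  2. kA    = {3, 1, 2, 6, 5}
  3. cA    = {0, 4, 1}
  4. ckA   = {0, 4}
  5. kcA   = {0, 4, 1, 2, 6, 5}
  6. kckA  = {0, 4, 2, 6, 5}
  7. ckcA  = {3}
  8. ckckA = {3, 1}
applying k or c yields no new set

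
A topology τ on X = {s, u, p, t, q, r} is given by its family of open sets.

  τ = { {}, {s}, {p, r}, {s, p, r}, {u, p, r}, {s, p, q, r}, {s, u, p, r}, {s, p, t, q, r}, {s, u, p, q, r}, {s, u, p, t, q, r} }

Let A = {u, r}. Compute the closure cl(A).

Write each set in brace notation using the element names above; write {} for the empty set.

{u, p, t, q, r}

closure: X∖int(X∖A) = X∖{s} = {u, p, t, q, r}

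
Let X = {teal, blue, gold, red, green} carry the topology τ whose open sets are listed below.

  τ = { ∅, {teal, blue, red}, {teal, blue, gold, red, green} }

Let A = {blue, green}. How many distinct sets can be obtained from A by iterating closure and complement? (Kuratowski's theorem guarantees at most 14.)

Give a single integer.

cl via duality: int({teal, gold, red}) = ∅, so X∖∅ = {teal, blue, gold, red, green}
Write k for closure, c for complement:
  1. A     = {blue, green}
  2. kA    = {teal, blue, gold, red, green}
  3. cA    = {teal, gold, red}
  4. ckA   = ∅
applying k or c yields no new set

4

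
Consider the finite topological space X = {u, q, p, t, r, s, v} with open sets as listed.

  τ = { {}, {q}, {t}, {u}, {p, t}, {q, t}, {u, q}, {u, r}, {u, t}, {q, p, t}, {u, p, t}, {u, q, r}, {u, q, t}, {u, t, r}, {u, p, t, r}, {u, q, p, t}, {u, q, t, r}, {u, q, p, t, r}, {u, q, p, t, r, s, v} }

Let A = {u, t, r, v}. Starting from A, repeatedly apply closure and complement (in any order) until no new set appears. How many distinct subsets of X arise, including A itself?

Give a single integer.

8

closure: X∖int(X∖A) = X∖{q} = {u, p, t, r, s, v}
Let k=closure and c=complement:
  1. A     = {u, t, r, v}
  2. kA    = {u, p, t, r, s, v}
  3. cA    = {q, p, s}
  4. ckA   = {q}
  5. kcA   = {q, p, s, v}
  6. kckA  = {q, s, v}
  7. ckcA  = {u, t, r}
  8. ckckA = {u, p, t, r}
— saturated at 8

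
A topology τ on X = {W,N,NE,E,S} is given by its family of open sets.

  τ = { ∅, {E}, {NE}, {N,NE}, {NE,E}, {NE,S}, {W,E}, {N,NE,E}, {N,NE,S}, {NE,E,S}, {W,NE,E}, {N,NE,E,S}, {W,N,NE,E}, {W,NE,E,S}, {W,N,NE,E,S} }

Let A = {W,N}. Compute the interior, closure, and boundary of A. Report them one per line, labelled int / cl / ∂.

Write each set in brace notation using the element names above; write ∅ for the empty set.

opens ⊆ A: ∅; union → int = ∅
complement {NE,E,S}; its interior {NE,E,S}; cl(A) = X∖{NE,E,S} = {W,N}
boundary = {W,N} ∖ ∅ = {W,N}

int(A) = ∅
cl(A)  = {W,N}
∂A     = {W,N}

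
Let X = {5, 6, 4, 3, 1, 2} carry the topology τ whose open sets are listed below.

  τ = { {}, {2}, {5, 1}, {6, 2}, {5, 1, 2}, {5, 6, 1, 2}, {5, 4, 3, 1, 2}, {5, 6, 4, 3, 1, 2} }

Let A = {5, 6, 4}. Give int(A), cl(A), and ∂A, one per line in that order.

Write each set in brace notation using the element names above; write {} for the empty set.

int(A) = {}
cl(A)  = {5, 6, 4, 3, 1}
∂A     = {5, 6, 4, 3, 1}

interior: largest open inside A is {} (from {})
cl via duality: int({3, 1, 2}) = {2}, so X∖{2} = {5, 6, 4, 3, 1}
cl∖int = {5, 6, 4, 3, 1}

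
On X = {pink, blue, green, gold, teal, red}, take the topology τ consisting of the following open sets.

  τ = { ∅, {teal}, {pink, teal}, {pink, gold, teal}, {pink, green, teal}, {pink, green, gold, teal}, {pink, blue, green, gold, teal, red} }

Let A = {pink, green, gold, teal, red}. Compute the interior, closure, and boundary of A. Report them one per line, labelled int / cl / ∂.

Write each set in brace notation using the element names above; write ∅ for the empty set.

interior: largest open inside A is {pink, green, gold, teal} (from ∅, {teal}, {pink, teal}, {pink, gold, teal}, {pink, green, teal}, {pink, green, gold, teal})
cl via duality: int({blue}) = ∅, so X∖∅ = {pink, blue, green, gold, teal, red}
cl∖int = {blue, red}

int(A) = {pink, green, gold, teal}
cl(A)  = {pink, blue, green, gold, teal, red}
∂A     = {blue, red}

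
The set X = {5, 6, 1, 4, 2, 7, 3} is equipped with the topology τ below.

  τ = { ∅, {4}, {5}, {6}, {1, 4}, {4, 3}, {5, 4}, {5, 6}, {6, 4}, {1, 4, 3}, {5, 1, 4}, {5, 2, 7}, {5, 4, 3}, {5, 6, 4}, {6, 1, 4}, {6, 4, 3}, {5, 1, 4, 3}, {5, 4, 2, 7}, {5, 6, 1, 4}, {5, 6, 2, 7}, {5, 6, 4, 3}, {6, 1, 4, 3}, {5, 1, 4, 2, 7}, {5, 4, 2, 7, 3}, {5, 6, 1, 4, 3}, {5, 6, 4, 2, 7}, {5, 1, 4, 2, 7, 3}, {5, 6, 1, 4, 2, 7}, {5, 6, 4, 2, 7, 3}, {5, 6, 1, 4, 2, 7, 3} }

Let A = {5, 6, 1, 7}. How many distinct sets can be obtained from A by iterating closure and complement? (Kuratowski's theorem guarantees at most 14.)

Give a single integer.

8

X∖A={4, 2, 3}, int(X∖A)={4, 3}, hence cl(A)={5, 6, 1, 2, 7}
Orbit (k=closure, c=complement):
  1. A     = {5, 6, 1, 7}
  2. kA    = {5, 6, 1, 2, 7}
  3. cA    = {4, 2, 3}
  4. ckA   = {4, 3}
  5. kcA   = {1, 4, 2, 7, 3}
  6. kckA  = {1, 4, 3}
  7. ckcA  = {5, 6}
  8. ckckA = {5, 6, 2, 7}
(closed under both — stop)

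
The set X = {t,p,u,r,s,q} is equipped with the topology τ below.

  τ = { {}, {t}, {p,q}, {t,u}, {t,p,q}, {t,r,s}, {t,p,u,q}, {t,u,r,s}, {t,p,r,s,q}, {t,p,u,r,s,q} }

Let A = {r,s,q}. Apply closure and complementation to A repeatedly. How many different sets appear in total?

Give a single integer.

8

cl via duality: int({t,p,u}) = {t,u}, so X∖{t,u} = {p,r,s,q}
Write k for closure, c for complement:
  1. A     = {r,s,q}
  2. kA    = {p,r,s,q}
  3. cA    = {t,p,u}
  4. ckA   = {t,u}
  5. kcA   = {t,p,u,r,s,q}
  6. kckA  = {t,u,r,s}
  7. ckcA  = {}
  8. ckckA = {p,q}
applying k or c yields no new set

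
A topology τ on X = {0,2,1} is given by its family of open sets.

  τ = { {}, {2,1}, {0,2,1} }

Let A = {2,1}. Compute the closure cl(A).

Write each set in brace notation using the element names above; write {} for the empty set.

cl via duality: int({0}) = {}, so X∖{} = {0,2,1}

{0,2,1}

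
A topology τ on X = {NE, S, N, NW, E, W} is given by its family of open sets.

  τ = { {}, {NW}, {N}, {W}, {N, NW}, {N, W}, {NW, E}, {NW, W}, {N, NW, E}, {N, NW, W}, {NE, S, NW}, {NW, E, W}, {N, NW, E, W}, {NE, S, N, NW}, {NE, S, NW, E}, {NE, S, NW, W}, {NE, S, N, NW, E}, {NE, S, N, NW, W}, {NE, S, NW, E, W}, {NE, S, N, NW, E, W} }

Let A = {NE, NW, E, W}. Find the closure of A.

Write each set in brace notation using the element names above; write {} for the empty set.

complement {S, N}; its interior {N}; cl(A) = X∖{N} = {NE, S, NW, E, W}

{NE, S, NW, E, W}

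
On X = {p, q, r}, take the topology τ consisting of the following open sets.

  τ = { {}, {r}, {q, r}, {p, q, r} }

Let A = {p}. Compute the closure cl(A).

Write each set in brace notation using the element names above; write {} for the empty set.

X∖A={q, r}, int(X∖A)={q, r}, hence cl(A)={p}

{p}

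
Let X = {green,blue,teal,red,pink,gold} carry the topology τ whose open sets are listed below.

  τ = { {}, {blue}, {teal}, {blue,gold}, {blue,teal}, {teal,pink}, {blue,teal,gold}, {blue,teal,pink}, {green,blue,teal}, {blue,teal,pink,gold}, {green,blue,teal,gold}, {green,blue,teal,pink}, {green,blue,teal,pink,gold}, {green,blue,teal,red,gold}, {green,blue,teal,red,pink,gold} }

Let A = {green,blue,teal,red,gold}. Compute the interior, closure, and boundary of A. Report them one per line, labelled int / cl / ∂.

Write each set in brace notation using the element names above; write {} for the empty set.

opens ⊆ A: {}, {teal}, {blue}, {blue,gold}, {blue,teal}, {green,blue,teal}, {blue,teal,gold}, {green,blue,teal,gold}, {green,blue,teal,red,gold}; union → int = {green,blue,teal,red,gold}
complement {pink}; its interior {}; cl(A) = X∖{} = {green,blue,teal,red,pink,gold}
boundary = {green,blue,teal,red,pink,gold} ∖ {green,blue,teal,red,gold} = {pink}

int(A) = {green,blue,teal,red,gold}
cl(A)  = {green,blue,teal,red,pink,gold}
∂A     = {pink}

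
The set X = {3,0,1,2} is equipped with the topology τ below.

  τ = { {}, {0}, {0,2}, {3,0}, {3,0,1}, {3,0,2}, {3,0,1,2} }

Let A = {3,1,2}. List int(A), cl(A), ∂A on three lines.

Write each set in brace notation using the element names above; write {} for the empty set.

int(A) = {}
cl(A)  = {3,1,2}
∂A     = {3,1,2}

open subsets of A: {}; so int(A) = {}
closure: X∖int(X∖A) = X∖{0} = {3,1,2}
∂A = {3,1,2} minus {} = {3,1,2}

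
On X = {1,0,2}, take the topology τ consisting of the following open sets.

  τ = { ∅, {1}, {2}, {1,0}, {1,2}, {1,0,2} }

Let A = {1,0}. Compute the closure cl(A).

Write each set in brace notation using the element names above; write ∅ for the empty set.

X∖A={2}, int(X∖A)={2}, hence cl(A)={1,0}

{1,0}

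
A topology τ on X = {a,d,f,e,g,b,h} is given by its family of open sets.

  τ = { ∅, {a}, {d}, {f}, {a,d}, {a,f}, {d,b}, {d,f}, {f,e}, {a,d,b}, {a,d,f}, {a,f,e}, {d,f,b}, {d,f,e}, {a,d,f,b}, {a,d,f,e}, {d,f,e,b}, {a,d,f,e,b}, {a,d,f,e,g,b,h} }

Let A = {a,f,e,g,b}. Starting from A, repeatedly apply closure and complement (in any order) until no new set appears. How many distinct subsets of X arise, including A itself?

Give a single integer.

closure: X∖int(X∖A) = X∖{d} = {a,f,e,g,b,h}
Let k=closure and c=complement:
  1. A     = {a,f,e,g,b}
  2. kA    = {a,f,e,g,b,h}
  3. cA    = {d,h}
  4. ckA   = {d}
  5. kcA   = {d,g,b,h}
  6. ckcA  = {a,f,e}
  7. kckcA = {a,f,e,g,h}
  8. ckckcA = {d,b}
— saturated at 8

8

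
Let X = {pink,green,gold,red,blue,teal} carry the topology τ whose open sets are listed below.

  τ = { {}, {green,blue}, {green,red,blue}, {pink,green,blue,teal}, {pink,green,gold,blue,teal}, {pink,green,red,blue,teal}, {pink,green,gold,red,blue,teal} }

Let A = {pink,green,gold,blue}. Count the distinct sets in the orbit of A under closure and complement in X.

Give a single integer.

6

closure: X∖int(X∖A) = X∖{} = {pink,green,gold,red,blue,teal}
Let k=closure and c=complement:
  1. A     = {pink,green,gold,blue}
  2. kA    = {pink,green,gold,red,blue,teal}
  3. cA    = {red,teal}
  4. ckA   = {}
  5. kcA   = {pink,gold,red,teal}
  6. ckcA  = {green,blue}
— saturated at 6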